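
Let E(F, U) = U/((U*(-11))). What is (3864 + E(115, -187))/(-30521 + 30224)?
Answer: -42503/3267 ≈ -13.010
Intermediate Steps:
E(F, U) = -1/11 (E(F, U) = U/((-11*U)) = U*(-1/(11*U)) = -1/11)
(3864 + E(115, -187))/(-30521 + 30224) = (3864 - 1/11)/(-30521 + 30224) = (42503/11)/(-297) = (42503/11)*(-1/297) = -42503/3267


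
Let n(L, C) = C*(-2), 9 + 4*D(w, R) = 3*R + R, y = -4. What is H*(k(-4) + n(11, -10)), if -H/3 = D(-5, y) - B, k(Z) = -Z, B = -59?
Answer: -3798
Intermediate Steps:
D(w, R) = -9/4 + R (D(w, R) = -9/4 + (3*R + R)/4 = -9/4 + (4*R)/4 = -9/4 + R)
H = -633/4 (H = -3*((-9/4 - 4) - 1*(-59)) = -3*(-25/4 + 59) = -3*211/4 = -633/4 ≈ -158.25)
n(L, C) = -2*C
H*(k(-4) + n(11, -10)) = -633*(-1*(-4) - 2*(-10))/4 = -633*(4 + 20)/4 = -633/4*24 = -3798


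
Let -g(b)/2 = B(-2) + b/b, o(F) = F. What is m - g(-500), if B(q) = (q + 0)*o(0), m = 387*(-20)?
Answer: -7738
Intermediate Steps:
m = -7740
B(q) = 0 (B(q) = (q + 0)*0 = q*0 = 0)
g(b) = -2 (g(b) = -2*(0 + b/b) = -2*(0 + 1) = -2*1 = -2)
m - g(-500) = -7740 - 1*(-2) = -7740 + 2 = -7738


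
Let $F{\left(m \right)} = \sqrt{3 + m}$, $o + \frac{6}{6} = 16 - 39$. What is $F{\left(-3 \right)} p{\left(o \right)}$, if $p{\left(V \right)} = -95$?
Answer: $0$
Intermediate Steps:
$o = -24$ ($o = -1 + \left(16 - 39\right) = -1 - 23 = -24$)
$F{\left(-3 \right)} p{\left(o \right)} = \sqrt{3 - 3} \left(-95\right) = \sqrt{0} \left(-95\right) = 0 \left(-95\right) = 0$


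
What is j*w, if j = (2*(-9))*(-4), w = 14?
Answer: 1008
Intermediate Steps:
j = 72 (j = -18*(-4) = 72)
j*w = 72*14 = 1008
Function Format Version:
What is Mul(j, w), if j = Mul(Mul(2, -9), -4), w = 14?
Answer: 1008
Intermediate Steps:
j = 72 (j = Mul(-18, -4) = 72)
Mul(j, w) = Mul(72, 14) = 1008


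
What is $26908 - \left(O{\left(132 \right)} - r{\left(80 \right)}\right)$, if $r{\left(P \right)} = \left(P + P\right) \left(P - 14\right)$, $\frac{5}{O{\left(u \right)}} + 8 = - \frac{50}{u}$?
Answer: $\frac{20720134}{553} \approx 37469.0$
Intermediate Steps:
$O{\left(u \right)} = \frac{5}{-8 - \frac{50}{u}}$
$r{\left(P \right)} = 2 P \left(-14 + P\right)$
$26908 - \left(O{\left(132 \right)} - r{\left(80 \right)}\right) = 26908 - \left(\left(-5\right) 132 \frac{1}{50 + 8 \cdot 132} - 2 \cdot 80 \left(-14 + 80\right)\right) = 26908 - \left(\left(-5\right) 132 \frac{1}{50 + 1056} - 2 \cdot 80 \cdot 66\right) = 26908 - \left(\left(-5\right) 132 \cdot \frac{1}{1106} - 10560\right) = 26908 - \left(- \frac{330}{553} - 10560\right) = 26908 - - \frac{5840010}{553} = 26908 + \frac{5840010}{553} = \frac{20720134}{553}$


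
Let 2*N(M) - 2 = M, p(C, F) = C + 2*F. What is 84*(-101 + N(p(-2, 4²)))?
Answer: -7140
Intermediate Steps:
N(M) = 1 + M/2
84*(-101 + N(p(-2, 4²))) = 84*(-101 + (1 + (-2 + 2*4²)/2)) = 84*(-101 + (1 + (-2 + 2*16)/2)) = 84*(-101 + (1 + (-2 + 32)/2)) = 84*(-101 + (1 + (½)*30)) = 84*(-101 + (1 + 15)) = 84*(-101 + 16) = 84*(-85) = -7140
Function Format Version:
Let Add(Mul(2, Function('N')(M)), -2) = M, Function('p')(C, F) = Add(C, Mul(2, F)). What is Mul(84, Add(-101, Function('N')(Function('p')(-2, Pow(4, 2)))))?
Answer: -7140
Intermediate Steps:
Function('N')(M) = Add(1, Mul(Rational(1, 2), M))
Mul(84, Add(-101, Function('N')(Function('p')(-2, Pow(4, 2))))) = Mul(84, Add(-101, Add(1, Mul(Rational(1, 2), Add(-2, Mul(2, Pow(4, 2))))))) = Mul(84, Add(-101, Add(1, Mul(Rational(1, 2), Add(-2, Mul(2, 16)))))) = Mul(84, Add(-101, Add(1, Mul(Rational(1, 2), Add(-2, 32))))) = Mul(84, Add(-101, Add(1, Mul(Rational(1, 2), 30)))) = Mul(84, Add(-101, Add(1, 15))) = Mul(84, Add(-101, 16)) = Mul(84, -85) = -7140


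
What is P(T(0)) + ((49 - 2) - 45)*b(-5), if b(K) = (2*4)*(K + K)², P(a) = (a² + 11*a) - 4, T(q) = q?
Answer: 1596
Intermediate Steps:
P(a) = -4 + a² + 11*a
b(K) = 32*K² (b(K) = 8*(2*K)² = 8*(4*K²) = 32*K²)
P(T(0)) + ((49 - 2) - 45)*b(-5) = (-4 + 0² + 11*0) + ((49 - 2) - 45)*(32*(-5)²) = (-4 + 0 + 0) + (47 - 45)*(32*25) = -4 + 2*800 = -4 + 1600 = 1596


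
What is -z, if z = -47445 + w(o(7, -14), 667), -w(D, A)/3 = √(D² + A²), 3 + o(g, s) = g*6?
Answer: 47445 + 3*√446410 ≈ 49449.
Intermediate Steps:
o(g, s) = -3 + 6*g (o(g, s) = -3 + g*6 = -3 + 6*g)
w(D, A) = -3*√(A² + D²) (w(D, A) = -3*√(D² + A²) = -3*√(A² + D²))
z = -47445 - 3*√446410 (z = -47445 - 3*√(667² + (-3 + 6*7)²) = -47445 - 3*√(444889 + (-3 + 42)²) = -47445 - 3*√(444889 + 39²) = -47445 - 3*√(444889 + 1521) = -47445 - 3*√446410 ≈ -49449.)
-z = -(-47445 - 3*√446410) = 47445 + 3*√446410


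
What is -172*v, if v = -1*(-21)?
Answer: -3612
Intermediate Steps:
v = 21
-172*v = -172*21 = -3612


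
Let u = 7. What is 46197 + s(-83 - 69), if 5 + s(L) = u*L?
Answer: 45128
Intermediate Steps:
s(L) = -5 + 7*L
46197 + s(-83 - 69) = 46197 + (-5 + 7*(-83 - 69)) = 46197 + (-5 + 7*(-152)) = 46197 + (-5 - 1064) = 46197 - 1069 = 45128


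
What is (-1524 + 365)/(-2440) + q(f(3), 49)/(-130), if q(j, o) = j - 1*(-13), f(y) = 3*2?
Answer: 171/520 ≈ 0.32885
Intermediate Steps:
f(y) = 6
q(j, o) = 13 + j (q(j, o) = j + 13 = 13 + j)
(-1524 + 365)/(-2440) + q(f(3), 49)/(-130) = (-1524 + 365)/(-2440) + (13 + 6)/(-130) = -1159*(-1/2440) + 19*(-1/130) = 19/40 - 19/130 = 171/520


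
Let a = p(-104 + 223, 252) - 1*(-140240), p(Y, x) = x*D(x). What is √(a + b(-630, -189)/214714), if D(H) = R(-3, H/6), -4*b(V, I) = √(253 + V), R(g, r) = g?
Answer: √(25722022267653056 - 214714*I*√377)/429428 ≈ 373.48 - 3.0266e-8*I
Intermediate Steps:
b(V, I) = -√(253 + V)/4
D(H) = -3
p(Y, x) = -3*x (p(Y, x) = x*(-3) = -3*x)
a = 139484 (a = -3*252 - 1*(-140240) = -756 + 140240 = 139484)
√(a + b(-630, -189)/214714) = √(139484 - √(253 - 630)/4/214714) = √(139484 - I*√377/4*(1/214714)) = √(139484 - I*√377/858856)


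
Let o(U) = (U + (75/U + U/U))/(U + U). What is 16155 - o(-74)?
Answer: 176924083/10952 ≈ 16155.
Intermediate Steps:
o(U) = (1 + U + 75/U)/(2*U) (o(U) = (U + (75/U + 1))/((2*U)) = (U + (1 + 75/U))*(1/(2*U)) = (1 + U + 75/U)*(1/(2*U)) = (1 + U + 75/U)/(2*U))
16155 - o(-74) = 16155 - (75 - 74 + (-74)²)/(2*(-74)²) = 16155 - (75 - 74 + 5476)/(2*5476) = 16155 - 5477/(2*5476) = 16155 - 1*5477/10952 = 16155 - 5477/10952 = 176924083/10952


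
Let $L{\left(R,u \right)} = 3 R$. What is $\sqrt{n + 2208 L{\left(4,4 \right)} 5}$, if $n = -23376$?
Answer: $4 \sqrt{6819} \approx 330.31$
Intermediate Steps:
$\sqrt{n + 2208 L{\left(4,4 \right)} 5} = \sqrt{-23376 + 2208 \cdot 3 \cdot 4 \cdot 5} = \sqrt{-23376 + 2208 \cdot 12 \cdot 5} = \sqrt{-23376 + 2208 \cdot 60} = \sqrt{-23376 + 132480} = \sqrt{109104} = 4 \sqrt{6819}$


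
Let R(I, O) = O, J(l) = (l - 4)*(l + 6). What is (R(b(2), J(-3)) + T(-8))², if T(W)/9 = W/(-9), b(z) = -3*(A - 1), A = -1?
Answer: 169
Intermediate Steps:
b(z) = 6 (b(z) = -3*(-1 - 1) = -3*(-2) = 6)
J(l) = (-4 + l)*(6 + l)
T(W) = -W (T(W) = 9*(W/(-9)) = 9*(W*(-⅑)) = 9*(-W/9) = -W)
(R(b(2), J(-3)) + T(-8))² = ((-24 + (-3)² + 2*(-3)) - 1*(-8))² = ((-24 + 9 - 6) + 8)² = (-21 + 8)² = (-13)² = 169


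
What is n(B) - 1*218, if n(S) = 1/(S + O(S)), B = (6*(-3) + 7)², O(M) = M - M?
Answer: -26377/121 ≈ -217.99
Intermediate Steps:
O(M) = 0
B = 121 (B = (-18 + 7)² = (-11)² = 121)
n(S) = 1/S (n(S) = 1/(S + 0) = 1/S)
n(B) - 1*218 = 1/121 - 1*218 = 1/121 - 218 = -26377/121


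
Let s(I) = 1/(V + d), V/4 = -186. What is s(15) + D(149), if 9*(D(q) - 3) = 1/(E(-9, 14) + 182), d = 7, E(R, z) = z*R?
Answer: 1114577/371448 ≈ 3.0006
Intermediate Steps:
V = -744 (V = 4*(-186) = -744)
E(R, z) = R*z
s(I) = -1/737 (s(I) = 1/(-744 + 7) = 1/(-737) = -1/737)
D(q) = 1513/504 (D(q) = 3 + 1/(9*(-9*14 + 182)) = 3 + 1/(9*(-126 + 182)) = 3 + (1/9)/56 = 3 + (1/9)*(1/56) = 3 + 1/504 = 1513/504)
s(15) + D(149) = -1/737 + 1513/504 = 1114577/371448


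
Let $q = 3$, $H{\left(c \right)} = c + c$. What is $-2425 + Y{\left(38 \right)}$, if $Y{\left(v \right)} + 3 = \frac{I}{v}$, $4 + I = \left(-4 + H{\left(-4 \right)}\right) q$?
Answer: $- \frac{46152}{19} \approx -2429.1$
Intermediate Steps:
$H{\left(c \right)} = 2 c$
$I = -40$ ($I = -4 + \left(-4 + 2 \left(-4\right)\right) 3 = -4 + \left(-4 - 8\right) 3 = -4 - 36 = -40$)
$Y{\left(v \right)} = -3 - \frac{40}{v}$
$-2425 + Y{\left(38 \right)} = -2425 - \left(3 + \frac{40}{38}\right) = -2425 - \frac{77}{19} = - \frac{46152}{19}$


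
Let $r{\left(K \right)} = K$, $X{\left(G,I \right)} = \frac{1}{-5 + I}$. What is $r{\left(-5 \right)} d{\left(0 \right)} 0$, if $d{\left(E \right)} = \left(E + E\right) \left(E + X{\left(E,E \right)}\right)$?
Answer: $0$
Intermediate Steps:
$d{\left(E \right)} = 2 E \left(E + \frac{1}{-5 + E}\right)$ ($d{\left(E \right)} = \left(E + E\right) \left(E + \frac{1}{-5 + E}\right) = 2 E \left(E + \frac{1}{-5 + E}\right)$)
$r{\left(-5 \right)} d{\left(0 \right)} 0 = - 5 \cdot 2 \cdot 0 \frac{1}{-5 + 0} \left(1 + 0 \left(-5 + 0\right)\right) 0 = - 5 \cdot 2 \cdot 0 \frac{1}{-5} \left(1 + 0 \left(-5\right)\right) 0 = - 5 \cdot 2 \cdot 0 \left(- \frac{1}{5}\right) \left(1 + 0\right) 0 = - 5 \cdot 2 \cdot 0 \left(- \frac{1}{5}\right) 1 \cdot 0 = \left(-5\right) 0 \cdot 0 = 0 \cdot 0 = 0$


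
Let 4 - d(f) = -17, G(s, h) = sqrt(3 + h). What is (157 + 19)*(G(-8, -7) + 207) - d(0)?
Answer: 36411 + 352*I ≈ 36411.0 + 352.0*I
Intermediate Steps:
d(f) = 21 (d(f) = 4 - 1*(-17) = 4 + 17 = 21)
(157 + 19)*(G(-8, -7) + 207) - d(0) = (157 + 19)*(sqrt(3 - 7) + 207) - 1*21 = 176*(sqrt(-4) + 207) - 21 = 176*(2*I + 207) - 21 = 176*(207 + 2*I) - 21 = (36432 + 352*I) - 21 = 36411 + 352*I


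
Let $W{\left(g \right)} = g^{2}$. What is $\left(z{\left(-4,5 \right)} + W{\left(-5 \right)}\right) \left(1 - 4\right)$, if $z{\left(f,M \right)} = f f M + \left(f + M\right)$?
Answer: $-318$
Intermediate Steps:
$z{\left(f,M \right)} = M + f + M f^{2}$ ($z{\left(f,M \right)} = f^{2} M + \left(M + f\right) = M f^{2} + \left(M + f\right) = M + f + M f^{2}$)
$\left(z{\left(-4,5 \right)} + W{\left(-5 \right)}\right) \left(1 - 4\right) = \left(\left(5 - 4 + 5 \left(-4\right)^{2}\right) + \left(-5\right)^{2}\right) \left(1 - 4\right) = \left(\left(5 - 4 + 5 \cdot 16\right) + 25\right) \left(1 - 4\right) = \left(\left(5 - 4 + 80\right) + 25\right) \left(-3\right) = \left(81 + 25\right) \left(-3\right) = 106 \left(-3\right) = -318$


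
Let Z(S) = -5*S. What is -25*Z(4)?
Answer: 500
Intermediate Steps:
-25*Z(4) = -25*(-5*4) = -25*(-20) = 500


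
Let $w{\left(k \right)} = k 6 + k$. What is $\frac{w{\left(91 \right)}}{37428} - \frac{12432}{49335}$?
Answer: $- \frac{144626167}{615503460} \approx -0.23497$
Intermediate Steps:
$w{\left(k \right)} = 7 k$ ($w{\left(k \right)} = 6 k + k = 7 k$)
$\frac{w{\left(91 \right)}}{37428} - \frac{12432}{49335} = \frac{7 \cdot 91}{37428} - \frac{12432}{49335} = 637 \cdot \frac{1}{37428} - \frac{4144}{16445} = \frac{637}{37428} - \frac{4144}{16445} = - \frac{144626167}{615503460}$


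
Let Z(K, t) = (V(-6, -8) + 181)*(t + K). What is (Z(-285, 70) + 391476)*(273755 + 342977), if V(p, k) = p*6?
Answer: 222209156332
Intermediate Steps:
V(p, k) = 6*p
Z(K, t) = 145*K + 145*t (Z(K, t) = (6*(-6) + 181)*(t + K) = (-36 + 181)*(K + t) = 145*(K + t) = 145*K + 145*t)
(Z(-285, 70) + 391476)*(273755 + 342977) = ((145*(-285) + 145*70) + 391476)*(273755 + 342977) = ((-41325 + 10150) + 391476)*616732 = (-31175 + 391476)*616732 = 360301*616732 = 222209156332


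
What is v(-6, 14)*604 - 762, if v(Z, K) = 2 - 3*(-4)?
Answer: 7694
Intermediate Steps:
v(Z, K) = 14 (v(Z, K) = 2 + 12 = 14)
v(-6, 14)*604 - 762 = 14*604 - 762 = 8456 - 762 = 7694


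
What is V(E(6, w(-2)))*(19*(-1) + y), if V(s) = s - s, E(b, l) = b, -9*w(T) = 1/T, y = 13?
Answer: 0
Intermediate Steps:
w(T) = -1/(9*T)
V(s) = 0
V(E(6, w(-2)))*(19*(-1) + y) = 0*(19*(-1) + 13) = 0*(-19 + 13) = 0*(-6) = 0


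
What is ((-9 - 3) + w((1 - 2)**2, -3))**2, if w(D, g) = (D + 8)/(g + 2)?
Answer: 441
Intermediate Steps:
w(D, g) = (8 + D)/(2 + g)
((-9 - 3) + w((1 - 2)**2, -3))**2 = ((-9 - 3) + (8 + (1 - 2)**2)/(2 - 3))**2 = (-12 + (8 + (-1)**2)/(-1))**2 = (-12 - (8 + 1))**2 = (-12 - 1*9)**2 = (-12 - 9)**2 = (-21)**2 = 441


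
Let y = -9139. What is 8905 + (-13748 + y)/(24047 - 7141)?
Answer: 150525043/16906 ≈ 8903.6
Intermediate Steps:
8905 + (-13748 + y)/(24047 - 7141) = 8905 + (-13748 - 9139)/(24047 - 7141) = 8905 - 22887/16906 = 150525043/16906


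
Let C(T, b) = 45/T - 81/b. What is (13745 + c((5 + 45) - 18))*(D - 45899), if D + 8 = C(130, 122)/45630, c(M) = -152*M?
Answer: -819581098311419/2010255 ≈ -4.0770e+8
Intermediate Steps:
C(T, b) = -81/b + 45/T
D = -16082054/2010255 (D = -8 + (-81/122 + 45/130)/45630 = -8 + (-81*1/122 + 45*(1/130))*(1/45630) = -8 + (-81/122 + 9/26)*(1/45630) = -8 - 252/793*1/45630 = -8 - 14/2010255 = -16082054/2010255 ≈ -8.0000)
(13745 + c((5 + 45) - 18))*(D - 45899) = (13745 - 152*((5 + 45) - 18))*(-16082054/2010255 - 45899) = (13745 - 152*(50 - 18))*(-92284776299/2010255) = (13745 - 152*32)*(-92284776299/2010255) = (13745 - 4864)*(-92284776299/2010255) = 8881*(-92284776299/2010255) = -819581098311419/2010255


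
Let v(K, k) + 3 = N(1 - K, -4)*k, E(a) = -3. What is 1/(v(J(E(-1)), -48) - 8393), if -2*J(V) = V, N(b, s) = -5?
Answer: -1/8156 ≈ -0.00012261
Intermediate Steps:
J(V) = -V/2
v(K, k) = -3 - 5*k
1/(v(J(E(-1)), -48) - 8393) = 1/((-3 - 5*(-48)) - 8393) = 1/((-3 + 240) - 8393) = 1/(237 - 8393) = 1/(-8156) = -1/8156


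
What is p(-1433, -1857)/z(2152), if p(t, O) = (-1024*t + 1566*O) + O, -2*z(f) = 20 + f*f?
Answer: 1442527/2315562 ≈ 0.62297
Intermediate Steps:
z(f) = -10 - f²/2 (z(f) = -(20 + f*f)/2 = -(20 + f²)/2 = -10 - f²/2)
p(t, O) = -1024*t + 1567*O
p(-1433, -1857)/z(2152) = (-1024*(-1433) + 1567*(-1857))/(-10 - ½*2152²) = (1467392 - 2909919)/(-10 - ½*4631104) = -1442527/(-10 - 2315552) = -1442527/(-2315562) = -1442527*(-1/2315562) = 1442527/2315562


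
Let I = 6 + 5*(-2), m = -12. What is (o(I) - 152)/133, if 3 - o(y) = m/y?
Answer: -8/7 ≈ -1.1429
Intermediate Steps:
I = -4 (I = 6 - 10 = -4)
o(y) = 3 + 12/y (o(y) = 3 - (-12)/y = 3 + 12/y)
(o(I) - 152)/133 = ((3 + 12/(-4)) - 152)/133 = ((3 + 12*(-1/4)) - 152)/133 = ((3 - 3) - 152)/133 = (0 - 152)/133 = (1/133)*(-152) = -8/7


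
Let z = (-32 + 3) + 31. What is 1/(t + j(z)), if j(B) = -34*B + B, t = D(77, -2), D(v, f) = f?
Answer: -1/68 ≈ -0.014706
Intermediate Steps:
t = -2
z = 2 (z = -29 + 31 = 2)
j(B) = -33*B
1/(t + j(z)) = 1/(-2 - 33*2) = 1/(-2 - 66) = 1/(-68) = -1/68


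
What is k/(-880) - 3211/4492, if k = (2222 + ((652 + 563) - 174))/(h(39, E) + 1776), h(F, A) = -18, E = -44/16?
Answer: -1245550709/1737325920 ≈ -0.71694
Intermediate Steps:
E = -11/4 (E = -44*1/16 = -11/4 ≈ -2.7500)
k = 3263/1758 (k = (2222 + ((652 + 563) - 174))/(-18 + 1776) = (2222 + (1215 - 174))/1758 = (2222 + 1041)*(1/1758) = 3263*(1/1758) = 3263/1758 ≈ 1.8561)
k/(-880) - 3211/4492 = (3263/1758)/(-880) - 3211/4492 = (3263/1758)*(-1/880) - 3211*1/4492 = -3263/1547040 - 3211/4492 = -1245550709/1737325920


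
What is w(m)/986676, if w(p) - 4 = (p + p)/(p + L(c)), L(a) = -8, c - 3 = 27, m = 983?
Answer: 2933/481004550 ≈ 6.0977e-6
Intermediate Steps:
c = 30 (c = 3 + 27 = 30)
w(p) = 4 + 2*p/(-8 + p) (w(p) = 4 + (p + p)/(p - 8) = 4 + (2*p)/(-8 + p) = 4 + 2*p/(-8 + p))
w(m)/986676 = (2*(-16 + 3*983)/(-8 + 983))/986676 = (2*(-16 + 2949)/975)*(1/986676) = (2*(1/975)*2933)*(1/986676) = (5866/975)*(1/986676) = 2933/481004550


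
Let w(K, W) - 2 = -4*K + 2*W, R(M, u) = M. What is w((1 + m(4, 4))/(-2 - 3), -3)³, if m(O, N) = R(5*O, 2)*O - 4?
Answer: 23887872/125 ≈ 1.9110e+5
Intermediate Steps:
m(O, N) = -4 + 5*O² (m(O, N) = (5*O)*O - 4 = 5*O² - 4 = -4 + 5*O²)
w(K, W) = 2 - 4*K + 2*W (w(K, W) = 2 + (-4*K + 2*W) = 2 - 4*K + 2*W)
w((1 + m(4, 4))/(-2 - 3), -3)³ = (2 - 4*(1 + (-4 + 5*4²))/(-2 - 3) + 2*(-3))³ = (2 - 4*(1 + (-4 + 5*16))/(-5) - 6)³ = (2 - 4*(1 + (-4 + 80))*(-1)/5 - 6)³ = (2 - 4*(1 + 76)*(-1)/5 - 6)³ = (2 - 308*(-1)/5 - 6)³ = (2 - 4*(-77/5) - 6)³ = (2 + 308/5 - 6)³ = (288/5)³ = 23887872/125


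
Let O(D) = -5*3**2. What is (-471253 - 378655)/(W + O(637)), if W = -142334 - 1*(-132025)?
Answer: 424954/5177 ≈ 82.085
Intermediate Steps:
O(D) = -45 (O(D) = -5*9 = -45)
W = -10309 (W = -142334 + 132025 = -10309)
(-471253 - 378655)/(W + O(637)) = (-471253 - 378655)/(-10309 - 45) = -849908/(-10354) = -849908*(-1/10354) = 424954/5177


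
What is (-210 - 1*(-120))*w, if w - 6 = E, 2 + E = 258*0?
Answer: -360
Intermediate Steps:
E = -2 (E = -2 + 258*0 = -2 + 0 = -2)
w = 4 (w = 6 - 2 = 4)
(-210 - 1*(-120))*w = (-210 - 1*(-120))*4 = (-210 + 120)*4 = -90*4 = -360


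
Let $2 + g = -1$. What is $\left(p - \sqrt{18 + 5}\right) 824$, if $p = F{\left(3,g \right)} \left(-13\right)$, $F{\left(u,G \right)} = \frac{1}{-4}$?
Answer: $2678 - 824 \sqrt{23} \approx -1273.8$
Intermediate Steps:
$g = -3$ ($g = -2 - 1 = -3$)
$F{\left(u,G \right)} = - \frac{1}{4}$
$p = \frac{13}{4}$ ($p = \left(- \frac{1}{4}\right) \left(-13\right) = \frac{13}{4} \approx 3.25$)
$\left(p - \sqrt{18 + 5}\right) 824 = \left(\frac{13}{4} - \sqrt{18 + 5}\right) 824 = \left(\frac{13}{4} - \sqrt{23}\right) 824 = 2678 - 824 \sqrt{23}$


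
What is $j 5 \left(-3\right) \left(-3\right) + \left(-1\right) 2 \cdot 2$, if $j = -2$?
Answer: $-94$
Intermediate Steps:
$j 5 \left(-3\right) \left(-3\right) + \left(-1\right) 2 \cdot 2 = \left(-2\right) 5 \left(-3\right) \left(-3\right) + \left(-1\right) 2 \cdot 2 = \left(-10\right) \left(-3\right) \left(-3\right) - 4 = 30 \left(-3\right) - 4 = -90 - 4 = -94$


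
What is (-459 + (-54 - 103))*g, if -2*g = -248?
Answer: -76384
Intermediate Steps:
g = 124 (g = -1/2*(-248) = 124)
(-459 + (-54 - 103))*g = (-459 + (-54 - 103))*124 = (-459 - 157)*124 = -616*124 = -76384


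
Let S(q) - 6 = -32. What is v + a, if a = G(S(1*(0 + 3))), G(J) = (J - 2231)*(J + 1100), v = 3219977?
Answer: 795959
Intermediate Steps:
S(q) = -26 (S(q) = 6 - 32 = -26)
G(J) = (-2231 + J)*(1100 + J)
a = -2424018 (a = -2454100 + (-26)² - 1131*(-26) = -2454100 + 676 + 29406 = -2424018)
v + a = 3219977 - 2424018 = 795959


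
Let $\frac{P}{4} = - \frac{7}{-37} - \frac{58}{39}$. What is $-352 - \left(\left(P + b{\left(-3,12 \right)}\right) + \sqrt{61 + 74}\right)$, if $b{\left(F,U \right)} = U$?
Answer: $- \frac{517760}{1443} - 3 \sqrt{15} \approx -370.43$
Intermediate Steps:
$P = - \frac{7492}{1443}$ ($P = 4 \left(- \frac{7}{-37} - \frac{58}{39}\right) = 4 \left(\left(-7\right) \left(- \frac{1}{37}\right) - \frac{58}{39}\right) = 4 \left(\frac{7}{37} - \frac{58}{39}\right) = 4 \left(- \frac{1873}{1443}\right) = - \frac{7492}{1443} \approx -5.192$)
$-352 - \left(\left(P + b{\left(-3,12 \right)}\right) + \sqrt{61 + 74}\right) = -352 - \left(\left(- \frac{7492}{1443} + 12\right) + \sqrt{61 + 74}\right) = -352 - \left(\frac{9824}{1443} + \sqrt{135}\right) = -352 - \left(\frac{9824}{1443} + 3 \sqrt{15}\right) = - \frac{517760}{1443} - 3 \sqrt{15}$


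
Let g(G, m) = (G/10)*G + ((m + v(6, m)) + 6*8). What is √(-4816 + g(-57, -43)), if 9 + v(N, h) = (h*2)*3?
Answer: I*√475310/10 ≈ 68.943*I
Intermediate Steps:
v(N, h) = -9 + 6*h (v(N, h) = -9 + (h*2)*3 = -9 + (2*h)*3 = -9 + 6*h)
g(G, m) = 39 + 7*m + G²/10 (g(G, m) = (G/10)*G + ((m + (-9 + 6*m)) + 6*8) = (G*(⅒))*G + ((-9 + 7*m) + 48) = (G/10)*G + (39 + 7*m) = G²/10 + (39 + 7*m) = 39 + 7*m + G²/10)
√(-4816 + g(-57, -43)) = √(-4816 + (39 + 7*(-43) + (⅒)*(-57)²)) = √(-4816 + (39 - 301 + (⅒)*3249)) = √(-4816 + (39 - 301 + 3249/10)) = √(-4816 + 629/10) = √(-47531/10) = I*√475310/10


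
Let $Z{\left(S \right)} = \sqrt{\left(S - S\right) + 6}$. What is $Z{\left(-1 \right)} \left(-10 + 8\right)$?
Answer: $- 2 \sqrt{6} \approx -4.899$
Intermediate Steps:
$Z{\left(S \right)} = \sqrt{6}$ ($Z{\left(S \right)} = \sqrt{0 + 6} = \sqrt{6}$)
$Z{\left(-1 \right)} \left(-10 + 8\right) = \sqrt{6} \left(-10 + 8\right) = \sqrt{6} \left(-2\right) = - 2 \sqrt{6}$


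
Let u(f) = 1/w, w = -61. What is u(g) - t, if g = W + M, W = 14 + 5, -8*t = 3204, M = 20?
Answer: 48859/122 ≈ 400.48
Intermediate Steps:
t = -801/2 (t = -⅛*3204 = -801/2 ≈ -400.50)
W = 19
g = 39 (g = 19 + 20 = 39)
u(f) = -1/61 (u(f) = 1/(-61) = -1/61)
u(g) - t = -1/61 - 1*(-801/2) = -1/61 + 801/2 = 48859/122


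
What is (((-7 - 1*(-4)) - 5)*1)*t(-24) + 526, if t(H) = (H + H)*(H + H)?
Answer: -17906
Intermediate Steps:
t(H) = 4*H² (t(H) = (2*H)*(2*H) = 4*H²)
(((-7 - 1*(-4)) - 5)*1)*t(-24) + 526 = (((-7 - 1*(-4)) - 5)*1)*(4*(-24)²) + 526 = (((-7 + 4) - 5)*1)*(4*576) + 526 = ((-3 - 5)*1)*2304 + 526 = -8*1*2304 + 526 = -8*2304 + 526 = -18432 + 526 = -17906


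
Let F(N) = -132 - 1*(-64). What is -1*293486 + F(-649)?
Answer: -293554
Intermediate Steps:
F(N) = -68 (F(N) = -132 + 64 = -68)
-1*293486 + F(-649) = -1*293486 - 68 = -293486 - 68 = -293554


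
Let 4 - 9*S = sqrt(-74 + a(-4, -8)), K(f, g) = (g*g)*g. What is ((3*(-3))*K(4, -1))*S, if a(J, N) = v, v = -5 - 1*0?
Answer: 4 - I*sqrt(79) ≈ 4.0 - 8.8882*I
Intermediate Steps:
K(f, g) = g**3 (K(f, g) = g**2*g = g**3)
v = -5 (v = -5 + 0 = -5)
a(J, N) = -5
S = 4/9 - I*sqrt(79)/9 (S = 4/9 - sqrt(-74 - 5)/9 = 4/9 - I*sqrt(79)/9 ≈ 0.44444 - 0.98758*I)
((3*(-3))*K(4, -1))*S = ((3*(-3))*(-1)**3)*(4/9 - I*sqrt(79)/9) = (-9*(-1))*(4/9 - I*sqrt(79)/9) = 9*(4/9 - I*sqrt(79)/9) = 4 - I*sqrt(79)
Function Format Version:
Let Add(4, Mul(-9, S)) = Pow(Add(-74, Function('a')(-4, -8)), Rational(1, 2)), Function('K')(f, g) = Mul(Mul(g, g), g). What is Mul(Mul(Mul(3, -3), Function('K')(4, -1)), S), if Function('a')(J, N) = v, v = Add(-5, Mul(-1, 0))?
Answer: Add(4, Mul(-1, I, Pow(79, Rational(1, 2)))) ≈ Add(4.0000, Mul(-8.8882, I))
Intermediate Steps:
Function('K')(f, g) = Pow(g, 3) (Function('K')(f, g) = Mul(Pow(g, 2), g) = Pow(g, 3))
v = -5 (v = Add(-5, 0) = -5)
Function('a')(J, N) = -5
S = Add(Rational(4, 9), Mul(Rational(-1, 9), I, Pow(79, Rational(1, 2)))) (S = Add(Rational(4, 9), Mul(Rational(-1, 9), Pow(Add(-74, -5), Rational(1, 2)))) = Add(Rational(4, 9), Mul(Rational(-1, 9), Pow(-79, Rational(1, 2)))) = Add(Rational(4, 9), Mul(Rational(-1, 9), Mul(I, Pow(79, Rational(1, 2))))) = Add(Rational(4, 9), Mul(Rational(-1, 9), I, Pow(79, Rational(1, 2)))) ≈ Add(0.44444, Mul(-0.98758, I)))
Mul(Mul(Mul(3, -3), Function('K')(4, -1)), S) = Mul(Mul(Mul(3, -3), Pow(-1, 3)), Add(Rational(4, 9), Mul(Rational(-1, 9), I, Pow(79, Rational(1, 2))))) = Mul(Mul(-9, -1), Add(Rational(4, 9), Mul(Rational(-1, 9), I, Pow(79, Rational(1, 2))))) = Mul(9, Add(Rational(4, 9), Mul(Rational(-1, 9), I, Pow(79, Rational(1, 2))))) = Add(4, Mul(-1, I, Pow(79, Rational(1, 2))))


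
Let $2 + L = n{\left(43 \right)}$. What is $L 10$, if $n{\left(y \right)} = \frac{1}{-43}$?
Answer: $- \frac{870}{43} \approx -20.233$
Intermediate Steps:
$n{\left(y \right)} = - \frac{1}{43}$
$L = - \frac{87}{43}$ ($L = -2 - \frac{1}{43} = - \frac{87}{43} \approx -2.0233$)
$L 10 = \left(- \frac{87}{43}\right) 10 = - \frac{870}{43}$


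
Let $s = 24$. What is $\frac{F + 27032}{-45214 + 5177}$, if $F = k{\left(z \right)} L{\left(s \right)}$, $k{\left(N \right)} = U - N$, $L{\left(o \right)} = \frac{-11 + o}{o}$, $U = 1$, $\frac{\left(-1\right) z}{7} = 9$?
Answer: $- \frac{81200}{120111} \approx -0.67604$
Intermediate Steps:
$z = -63$ ($z = \left(-7\right) 9 = -63$)
$L{\left(o \right)} = \frac{-11 + o}{o}$
$k{\left(N \right)} = 1 - N$
$F = \frac{104}{3}$ ($F = \left(1 - -63\right) \frac{-11 + 24}{24} = \left(1 + 63\right) \frac{1}{24} \cdot 13 = 64 \cdot \frac{13}{24} = \frac{104}{3} \approx 34.667$)
$\frac{F + 27032}{-45214 + 5177} = \frac{\frac{104}{3} + 27032}{-45214 + 5177} = \frac{81200}{3 \left(-40037\right)} = \frac{81200}{3} \left(- \frac{1}{40037}\right) = - \frac{81200}{120111}$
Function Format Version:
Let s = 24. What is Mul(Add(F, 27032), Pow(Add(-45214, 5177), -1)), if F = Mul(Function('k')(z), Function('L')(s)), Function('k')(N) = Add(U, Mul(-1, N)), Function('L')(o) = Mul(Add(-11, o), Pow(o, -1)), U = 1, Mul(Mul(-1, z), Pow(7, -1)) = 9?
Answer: Rational(-81200, 120111) ≈ -0.67604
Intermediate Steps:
z = -63 (z = Mul(-7, 9) = -63)
Function('L')(o) = Mul(Pow(o, -1), Add(-11, o))
Function('k')(N) = Add(1, Mul(-1, N))
F = Rational(104, 3) (F = Mul(Add(1, Mul(-1, -63)), Mul(Pow(24, -1), Add(-11, 24))) = Mul(Add(1, 63), Mul(Rational(1, 24), 13)) = Mul(64, Rational(13, 24)) = Rational(104, 3) ≈ 34.667)
Mul(Add(F, 27032), Pow(Add(-45214, 5177), -1)) = Mul(Add(Rational(104, 3), 27032), Pow(Add(-45214, 5177), -1)) = Mul(Rational(81200, 3), Pow(-40037, -1)) = Mul(Rational(81200, 3), Rational(-1, 40037)) = Rational(-81200, 120111)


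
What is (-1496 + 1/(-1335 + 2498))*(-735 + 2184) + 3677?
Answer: -2516761952/1163 ≈ -2.1640e+6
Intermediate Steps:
(-1496 + 1/(-1335 + 2498))*(-735 + 2184) + 3677 = (-1496 + 1/1163)*1449 + 3677 = -1739847/1163*1449 + 3677 = -2521038303/1163 + 3677 = -2516761952/1163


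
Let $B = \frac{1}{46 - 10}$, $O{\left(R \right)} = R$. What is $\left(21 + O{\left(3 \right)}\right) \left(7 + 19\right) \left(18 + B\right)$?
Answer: $\frac{33748}{3} \approx 11249.0$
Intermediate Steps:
$B = \frac{1}{36} \approx 0.027778$
$\left(21 + O{\left(3 \right)}\right) \left(7 + 19\right) \left(18 + B\right) = \left(21 + 3\right) \left(7 + 19\right) \left(18 + \frac{1}{36}\right) = 24 \cdot 26 \cdot \frac{649}{36} = 624 \cdot \frac{649}{36} = \frac{33748}{3}$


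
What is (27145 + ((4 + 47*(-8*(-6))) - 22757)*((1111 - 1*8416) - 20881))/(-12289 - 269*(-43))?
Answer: -577755587/722 ≈ -8.0022e+5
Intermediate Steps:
(27145 + ((4 + 47*(-8*(-6))) - 22757)*((1111 - 1*8416) - 20881))/(-12289 - 269*(-43)) = (27145 + ((4 + 47*48) - 22757)*((1111 - 8416) - 20881))/(-12289 + 11567) = (27145 + ((4 + 2256) - 22757)*(-7305 - 20881))/(-722) = (27145 + (2260 - 22757)*(-28186))*(-1/722) = (27145 - 20497*(-28186))*(-1/722) = (27145 + 577728442)*(-1/722) = 577755587*(-1/722) = -577755587/722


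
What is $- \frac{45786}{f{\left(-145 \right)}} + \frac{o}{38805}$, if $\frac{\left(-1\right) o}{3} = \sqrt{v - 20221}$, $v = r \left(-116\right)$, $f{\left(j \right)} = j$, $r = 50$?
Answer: $\frac{45786}{145} - \frac{i \sqrt{26021}}{12935} \approx 315.77 - 0.012471 i$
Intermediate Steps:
$v = -5800$ ($v = 50 \left(-116\right) = -5800$)
$o = - 3 i \sqrt{26021}$ ($o = - 3 \sqrt{-5800 - 20221} = - 3 \sqrt{-26021} = - 3 i \sqrt{26021} \approx - 483.93 i$)
$- \frac{45786}{f{\left(-145 \right)}} + \frac{o}{38805} = - \frac{45786}{-145} + \frac{\left(-3\right) i \sqrt{26021}}{38805} = \left(-45786\right) \left(- \frac{1}{145}\right) + - 3 i \sqrt{26021} \cdot \frac{1}{38805} = \frac{45786}{145} - \frac{i \sqrt{26021}}{12935}$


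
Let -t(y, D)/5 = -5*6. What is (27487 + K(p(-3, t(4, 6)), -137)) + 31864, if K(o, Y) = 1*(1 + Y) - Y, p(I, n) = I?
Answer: 59352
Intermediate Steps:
t(y, D) = 150 (t(y, D) = -(-25)*6 = -5*(-30) = 150)
K(o, Y) = 1 (K(o, Y) = (1 + Y) - Y = 1)
(27487 + K(p(-3, t(4, 6)), -137)) + 31864 = (27487 + 1) + 31864 = 27488 + 31864 = 59352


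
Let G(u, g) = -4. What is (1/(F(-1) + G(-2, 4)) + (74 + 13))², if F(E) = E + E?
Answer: 271441/36 ≈ 7540.0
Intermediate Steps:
F(E) = 2*E
(1/(F(-1) + G(-2, 4)) + (74 + 13))² = (1/(2*(-1) - 4) + (74 + 13))² = (1/(-2 - 4) + 87)² = (1/(-6) + 87)² = (-⅙ + 87)² = (521/6)² = 271441/36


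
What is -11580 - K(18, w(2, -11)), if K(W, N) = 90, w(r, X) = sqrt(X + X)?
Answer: -11670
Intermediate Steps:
w(r, X) = sqrt(2)*sqrt(X) (w(r, X) = sqrt(2*X) = sqrt(2)*sqrt(X))
-11580 - K(18, w(2, -11)) = -11580 - 1*90 = -11580 - 90 = -11670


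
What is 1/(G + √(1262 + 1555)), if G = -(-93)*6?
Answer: 62/34283 - √313/102849 ≈ 0.0016365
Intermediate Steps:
G = 558 (G = -93*(-6) = 558)
1/(G + √(1262 + 1555)) = 1/(558 + √(1262 + 1555)) = 1/(558 + √2817) = 1/(558 + 3*√313)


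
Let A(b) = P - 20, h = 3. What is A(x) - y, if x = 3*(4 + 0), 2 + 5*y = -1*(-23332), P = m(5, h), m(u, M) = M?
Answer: -4683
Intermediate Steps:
P = 3
y = 4666 (y = -2/5 + (-1*(-23332))/5 = -2/5 + (1/5)*23332 = -2/5 + 23332/5 = 4666)
x = 12 (x = 3*4 = 12)
A(b) = -17 (A(b) = 3 - 20 = -17)
A(x) - y = -17 - 1*4666 = -17 - 4666 = -4683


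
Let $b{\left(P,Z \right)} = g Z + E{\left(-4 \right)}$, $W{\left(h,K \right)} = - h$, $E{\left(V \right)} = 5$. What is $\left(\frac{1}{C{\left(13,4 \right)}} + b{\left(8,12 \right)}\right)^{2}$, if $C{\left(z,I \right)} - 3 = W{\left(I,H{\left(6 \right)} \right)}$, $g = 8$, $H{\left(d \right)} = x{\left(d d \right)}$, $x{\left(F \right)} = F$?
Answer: $10000$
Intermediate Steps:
$H{\left(d \right)} = d^{2}$ ($H{\left(d \right)} = d d = d^{2}$)
$b{\left(P,Z \right)} = 5 + 8 Z$ ($b{\left(P,Z \right)} = 8 Z + 5 = 5 + 8 Z$)
$C{\left(z,I \right)} = 3 - I$
$\left(\frac{1}{C{\left(13,4 \right)}} + b{\left(8,12 \right)}\right)^{2} = \left(\frac{1}{3 - 4} + \left(5 + 8 \cdot 12\right)\right)^{2} = \left(\frac{1}{3 - 4} + \left(5 + 96\right)\right)^{2} = \left(\frac{1}{-1} + 101\right)^{2} = \left(-1 + 101\right)^{2} = 100^{2} = 10000$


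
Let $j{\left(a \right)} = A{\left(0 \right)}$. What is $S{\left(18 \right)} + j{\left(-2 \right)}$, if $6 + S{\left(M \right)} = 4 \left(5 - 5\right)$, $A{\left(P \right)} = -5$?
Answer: $-11$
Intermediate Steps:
$S{\left(M \right)} = -6$ ($S{\left(M \right)} = -6 + 4 \left(5 - 5\right) = -6 + 4 \cdot 0 = -6 + 0 = -6$)
$j{\left(a \right)} = -5$
$S{\left(18 \right)} + j{\left(-2 \right)} = -6 - 5 = -11$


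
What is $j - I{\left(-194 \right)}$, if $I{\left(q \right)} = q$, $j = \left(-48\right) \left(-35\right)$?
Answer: $1874$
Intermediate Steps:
$j = 1680$
$j - I{\left(-194 \right)} = 1680 - -194 = 1680 + 194 = 1874$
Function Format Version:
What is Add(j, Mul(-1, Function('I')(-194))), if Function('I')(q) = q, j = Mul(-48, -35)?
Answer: 1874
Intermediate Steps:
j = 1680
Add(j, Mul(-1, Function('I')(-194))) = Add(1680, Mul(-1, -194)) = Add(1680, 194) = 1874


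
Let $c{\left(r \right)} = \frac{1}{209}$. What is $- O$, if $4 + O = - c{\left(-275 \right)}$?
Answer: $\frac{837}{209} \approx 4.0048$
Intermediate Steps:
$c{\left(r \right)} = \frac{1}{209}$
$O = - \frac{837}{209}$ ($O = -4 - \frac{1}{209} = - \frac{837}{209} \approx -4.0048$)
$- O = \left(-1\right) \left(- \frac{837}{209}\right) = \frac{837}{209}$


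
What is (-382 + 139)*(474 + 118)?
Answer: -143856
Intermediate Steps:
(-382 + 139)*(474 + 118) = -243*592 = -143856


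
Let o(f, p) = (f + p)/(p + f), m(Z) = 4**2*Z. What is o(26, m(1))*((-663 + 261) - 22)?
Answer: -424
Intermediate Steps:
m(Z) = 16*Z
o(f, p) = 1 (o(f, p) = (f + p)/(f + p) = 1)
o(26, m(1))*((-663 + 261) - 22) = 1*((-663 + 261) - 22) = 1*(-402 - 22) = 1*(-424) = -424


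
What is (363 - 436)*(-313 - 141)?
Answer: 33142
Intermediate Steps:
(363 - 436)*(-313 - 141) = -73*(-454) = 33142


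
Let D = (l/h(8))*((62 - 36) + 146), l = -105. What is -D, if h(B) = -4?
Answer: -4515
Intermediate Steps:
D = 4515 (D = (-105/(-4))*((62 - 36) + 146) = (-105*(-¼))*(26 + 146) = (105/4)*172 = 4515)
-D = -1*4515 = -4515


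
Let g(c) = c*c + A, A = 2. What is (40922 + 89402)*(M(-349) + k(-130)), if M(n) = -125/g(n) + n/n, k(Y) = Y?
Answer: -2047743478688/121803 ≈ -1.6812e+7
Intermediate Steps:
g(c) = 2 + c² (g(c) = c*c + 2 = c² + 2 = 2 + c²)
M(n) = 1 - 125/(2 + n²) (M(n) = -125/(2 + n²) + n/n = -125/(2 + n²) + 1 = 1 - 125/(2 + n²))
(40922 + 89402)*(M(-349) + k(-130)) = (40922 + 89402)*((-123 + (-349)²)/(2 + (-349)²) - 130) = 130324*((-123 + 121801)/(2 + 121801) - 130) = 130324*(121678/121803 - 130) = 130324*(-15712712/121803) = -2047743478688/121803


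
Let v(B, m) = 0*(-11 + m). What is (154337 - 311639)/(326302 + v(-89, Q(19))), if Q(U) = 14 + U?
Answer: -78651/163151 ≈ -0.48207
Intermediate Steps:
v(B, m) = 0
(154337 - 311639)/(326302 + v(-89, Q(19))) = (154337 - 311639)/(326302 + 0) = -157302/326302 = -157302*1/326302 = -78651/163151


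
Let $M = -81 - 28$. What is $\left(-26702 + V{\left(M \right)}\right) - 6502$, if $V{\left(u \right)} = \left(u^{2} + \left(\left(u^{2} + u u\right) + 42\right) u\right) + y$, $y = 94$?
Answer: $-2615865$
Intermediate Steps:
$M = -109$
$V{\left(u \right)} = 94 + u^{2} + u \left(42 + 2 u^{2}\right)$ ($V{\left(u \right)} = \left(u^{2} + \left(\left(u^{2} + u u\right) + 42\right) u\right) + 94 = \left(u^{2} + \left(\left(u^{2} + u^{2}\right) + 42\right) u\right) + 94 = \left(u^{2} + \left(2 u^{2} + 42\right) u\right) + 94 = \left(u^{2} + \left(42 + 2 u^{2}\right) u\right) + 94 = \left(u^{2} + u \left(42 + 2 u^{2}\right)\right) + 94 = 94 + u^{2} + u \left(42 + 2 u^{2}\right)$)
$\left(-26702 + V{\left(M \right)}\right) - 6502 = \left(-26702 + \left(94 + \left(-109\right)^{2} + 2 \left(-109\right)^{3} + 42 \left(-109\right)\right)\right) - 6502 = \left(-26702 + \left(94 + 11881 + 2 \left(-1295029\right) - 4578\right)\right) - 6502 = \left(-26702 + \left(94 + 11881 - 2590058 - 4578\right)\right) - 6502 = \left(-26702 - 2582661\right) - 6502 = -2609363 - 6502 = -2615865$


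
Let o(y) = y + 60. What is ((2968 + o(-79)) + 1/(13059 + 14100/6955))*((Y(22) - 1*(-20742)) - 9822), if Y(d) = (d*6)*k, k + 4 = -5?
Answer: 173804132032688/6055963 ≈ 2.8700e+7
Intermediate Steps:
k = -9 (k = -4 - 5 = -9)
o(y) = 60 + y
Y(d) = -54*d (Y(d) = (d*6)*(-9) = (6*d)*(-9) = -54*d)
((2968 + o(-79)) + 1/(13059 + 14100/6955))*((Y(22) - 1*(-20742)) - 9822) = ((2968 + (60 - 79)) + 1/(13059 + 14100/6955))*((-54*22 - 1*(-20742)) - 9822) = ((2968 - 19) + 1/(13059 + 14100*(1/6955)))*((-1188 + 20742) - 9822) = (2949 + 1/(13059 + 2820/1391))*(19554 - 9822) = (2949 + 1/(18167889/1391))*9732 = (2949 + 1391/18167889)*9732 = (53577106052/18167889)*9732 = 173804132032688/6055963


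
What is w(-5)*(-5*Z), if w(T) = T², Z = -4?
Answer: 500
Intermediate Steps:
w(-5)*(-5*Z) = (-5)²*(-5*(-4)) = 25*20 = 500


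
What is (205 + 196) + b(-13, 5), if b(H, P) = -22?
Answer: 379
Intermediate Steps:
(205 + 196) + b(-13, 5) = (205 + 196) - 22 = 401 - 22 = 379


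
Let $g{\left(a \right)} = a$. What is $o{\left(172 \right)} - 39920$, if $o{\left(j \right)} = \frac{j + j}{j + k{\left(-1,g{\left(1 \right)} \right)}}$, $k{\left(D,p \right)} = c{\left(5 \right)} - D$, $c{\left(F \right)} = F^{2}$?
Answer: $- \frac{3951908}{99} \approx -39918.0$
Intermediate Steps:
$k{\left(D,p \right)} = 25 - D$ ($k{\left(D,p \right)} = 5^{2} - D = 25 - D$)
$o{\left(j \right)} = \frac{2 j}{26 + j}$ ($o{\left(j \right)} = \frac{j + j}{j + \left(25 - -1\right)} = \frac{2 j}{j + \left(25 + 1\right)} = \frac{2 j}{j + 26} = \frac{2 j}{26 + j}$)
$o{\left(172 \right)} - 39920 = 2 \cdot 172 \frac{1}{26 + 172} - 39920 = 2 \cdot 172 \cdot \frac{1}{198} - 39920 = \frac{172}{99} - 39920 = - \frac{3951908}{99}$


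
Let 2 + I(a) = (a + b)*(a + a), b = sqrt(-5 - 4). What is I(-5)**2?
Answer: 1404 - 2880*I ≈ 1404.0 - 2880.0*I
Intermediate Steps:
b = 3*I (b = sqrt(-9) = 3*I ≈ 3.0*I)
I(a) = -2 + 2*a*(a + 3*I) (I(a) = -2 + (a + 3*I)*(a + a) = -2 + (a + 3*I)*(2*a) = -2 + 2*a*(a + 3*I))
I(-5)**2 = (-2 + 2*(-5)**2 + 6*I*(-5))**2 = (-2 + 2*25 - 30*I)**2 = (-2 + 50 - 30*I)**2 = (48 - 30*I)**2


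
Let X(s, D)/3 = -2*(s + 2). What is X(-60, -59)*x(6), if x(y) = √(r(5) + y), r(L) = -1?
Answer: 348*√5 ≈ 778.15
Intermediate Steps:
X(s, D) = -12 - 6*s (X(s, D) = 3*(-2*(s + 2)) = 3*(-2*(2 + s)) = 3*(-4 - 2*s) = -12 - 6*s)
x(y) = √(-1 + y)
X(-60, -59)*x(6) = (-12 - 6*(-60))*√(-1 + 6) = (-12 + 360)*√5 = 348*√5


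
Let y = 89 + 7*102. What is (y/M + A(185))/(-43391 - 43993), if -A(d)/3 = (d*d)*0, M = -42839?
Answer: 73/340313016 ≈ 2.1451e-7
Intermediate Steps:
y = 803 (y = 89 + 714 = 803)
A(d) = 0 (A(d) = -3*d*d*0 = -3*d²*0 = -3*0 = 0)
(y/M + A(185))/(-43391 - 43993) = (803/(-42839) + 0)/(-43391 - 43993) = (803*(-1/42839) + 0)/(-87384) = (-803/42839 + 0)*(-1/87384) = -803/42839*(-1/87384) = 73/340313016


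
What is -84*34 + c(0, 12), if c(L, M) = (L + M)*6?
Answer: -2784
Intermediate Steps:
c(L, M) = 6*L + 6*M
-84*34 + c(0, 12) = -84*34 + (6*0 + 6*12) = -2856 + (0 + 72) = -2856 + 72 = -2784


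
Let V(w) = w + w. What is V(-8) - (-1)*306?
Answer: 290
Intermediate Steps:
V(w) = 2*w
V(-8) - (-1)*306 = 2*(-8) - (-1)*306 = -16 - 1*(-306) = -16 + 306 = 290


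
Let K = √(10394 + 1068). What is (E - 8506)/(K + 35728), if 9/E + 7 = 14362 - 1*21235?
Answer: -11879821667/49898705860 + 58521289*√11462/8782172231360 ≈ -0.23737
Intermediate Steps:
E = -9/6880 (E = 9/(-7 + (14362 - 1*21235)) = 9/(-7 + (14362 - 21235)) = 9/(-7 - 6873) = 9/(-6880) = 9*(-1/6880) = -9/6880 ≈ -0.0013081)
K = √11462 ≈ 107.06
(E - 8506)/(K + 35728) = (-9/6880 - 8506)/(√11462 + 35728) = -58521289/(6880*(35728 + √11462))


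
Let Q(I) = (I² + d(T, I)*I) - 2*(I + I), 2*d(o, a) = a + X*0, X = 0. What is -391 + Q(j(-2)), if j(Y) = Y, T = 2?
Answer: -377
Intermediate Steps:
d(o, a) = a/2 (d(o, a) = (a + 0*0)/2 = (a + 0)/2 = a/2)
Q(I) = -4*I + 3*I²/2 (Q(I) = (I² + (I/2)*I) - 2*(I + I) = (I² + I²/2) - 4*I = 3*I²/2 - 4*I = -4*I + 3*I²/2)
-391 + Q(j(-2)) = -391 + (½)*(-2)*(-8 + 3*(-2)) = -391 + (½)*(-2)*(-8 - 6) = -391 + (½)*(-2)*(-14) = -391 + 14 = -377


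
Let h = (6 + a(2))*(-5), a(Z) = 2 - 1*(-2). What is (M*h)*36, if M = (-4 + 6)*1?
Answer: -3600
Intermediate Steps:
M = 2 (M = 2*1 = 2)
a(Z) = 4 (a(Z) = 2 + 2 = 4)
h = -50 (h = (6 + 4)*(-5) = 10*(-5) = -50)
(M*h)*36 = (2*(-50))*36 = -100*36 = -3600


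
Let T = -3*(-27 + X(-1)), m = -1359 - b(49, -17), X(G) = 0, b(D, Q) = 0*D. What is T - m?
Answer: 1440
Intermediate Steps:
b(D, Q) = 0
m = -1359 (m = -1359 - 1*0 = -1359 + 0 = -1359)
T = 81 (T = -3*(-27 + 0) = -3*(-27) = 81)
T - m = 81 - 1*(-1359) = 81 + 1359 = 1440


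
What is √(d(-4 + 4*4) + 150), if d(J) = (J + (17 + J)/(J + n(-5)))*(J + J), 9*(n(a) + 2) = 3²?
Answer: √60654/11 ≈ 22.389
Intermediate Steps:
n(a) = -1 (n(a) = -2 + (⅑)*3² = -2 + (⅑)*9 = -2 + 1 = -1)
d(J) = 2*J*(J + (17 + J)/(-1 + J)) (d(J) = (J + (17 + J)/(J - 1))*(J + J) = (J + (17 + J)/(-1 + J))*(2*J) = 2*J*(J + (17 + J)/(-1 + J)))
√(d(-4 + 4*4) + 150) = √(2*(-4 + 4*4)*(17 + (-4 + 4*4)²)/(-1 + (-4 + 4*4)) + 150) = √(2*(-4 + 16)*(17 + (-4 + 16)²)/(-1 + (-4 + 16)) + 150) = √(2*12*(17 + 12²)/(-1 + 12) + 150) = √(2*12*(17 + 144)/11 + 150) = √(2*12*(1/11)*161 + 150) = √(3864/11 + 150) = √(5514/11) = √60654/11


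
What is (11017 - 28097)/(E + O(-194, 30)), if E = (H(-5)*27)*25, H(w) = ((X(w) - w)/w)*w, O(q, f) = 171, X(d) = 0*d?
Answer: -8540/1773 ≈ -4.8167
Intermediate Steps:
X(d) = 0
H(w) = -w (H(w) = ((0 - w)/w)*w = ((-w)/w)*w = -w)
E = 3375 (E = (-1*(-5)*27)*25 = (5*27)*25 = 135*25 = 3375)
(11017 - 28097)/(E + O(-194, 30)) = (11017 - 28097)/(3375 + 171) = -17080/3546 = -17080*1/3546 = -8540/1773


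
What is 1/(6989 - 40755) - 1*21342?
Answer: -720633973/33766 ≈ -21342.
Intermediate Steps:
1/(6989 - 40755) - 1*21342 = 1/(-33766) - 21342 = -1/33766 - 21342 = -720633973/33766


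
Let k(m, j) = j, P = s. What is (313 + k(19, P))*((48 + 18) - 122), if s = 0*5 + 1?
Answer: -17584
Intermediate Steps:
s = 1 (s = 0 + 1 = 1)
P = 1
(313 + k(19, P))*((48 + 18) - 122) = (313 + 1)*((48 + 18) - 122) = 314*(66 - 122) = 314*(-56) = -17584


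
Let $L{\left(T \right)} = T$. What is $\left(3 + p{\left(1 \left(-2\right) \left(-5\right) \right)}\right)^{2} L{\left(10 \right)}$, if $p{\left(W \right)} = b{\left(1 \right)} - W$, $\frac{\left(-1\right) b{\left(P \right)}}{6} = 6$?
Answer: $18490$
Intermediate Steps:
$b{\left(P \right)} = -36$ ($b{\left(P \right)} = \left(-6\right) 6 = -36$)
$p{\left(W \right)} = -36 - W$
$\left(3 + p{\left(1 \left(-2\right) \left(-5\right) \right)}\right)^{2} L{\left(10 \right)} = \left(3 - \left(36 + 1 \left(-2\right) \left(-5\right)\right)\right)^{2} \cdot 10 = \left(3 - \left(36 - -10\right)\right)^{2} \cdot 10 = \left(3 - 46\right)^{2} \cdot 10 = \left(-43\right)^{2} \cdot 10 = 1849 \cdot 10 = 18490$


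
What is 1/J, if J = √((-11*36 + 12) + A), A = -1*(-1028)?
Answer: √161/322 ≈ 0.039406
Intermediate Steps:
A = 1028
J = 2*√161 (J = √((-11*36 + 12) + 1028) = √((-396 + 12) + 1028) = √(-384 + 1028) = √644 = 2*√161 ≈ 25.377)
1/J = 1/(2*√161) = √161/322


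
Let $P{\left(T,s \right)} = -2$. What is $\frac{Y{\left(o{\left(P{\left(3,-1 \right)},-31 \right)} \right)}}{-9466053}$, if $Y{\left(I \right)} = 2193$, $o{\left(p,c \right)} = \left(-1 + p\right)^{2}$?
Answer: $- \frac{731}{3155351} \approx -0.00023167$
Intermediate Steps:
$\frac{Y{\left(o{\left(P{\left(3,-1 \right)},-31 \right)} \right)}}{-9466053} = \frac{2193}{-9466053} = 2193 \left(- \frac{1}{9466053}\right) = - \frac{731}{3155351}$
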